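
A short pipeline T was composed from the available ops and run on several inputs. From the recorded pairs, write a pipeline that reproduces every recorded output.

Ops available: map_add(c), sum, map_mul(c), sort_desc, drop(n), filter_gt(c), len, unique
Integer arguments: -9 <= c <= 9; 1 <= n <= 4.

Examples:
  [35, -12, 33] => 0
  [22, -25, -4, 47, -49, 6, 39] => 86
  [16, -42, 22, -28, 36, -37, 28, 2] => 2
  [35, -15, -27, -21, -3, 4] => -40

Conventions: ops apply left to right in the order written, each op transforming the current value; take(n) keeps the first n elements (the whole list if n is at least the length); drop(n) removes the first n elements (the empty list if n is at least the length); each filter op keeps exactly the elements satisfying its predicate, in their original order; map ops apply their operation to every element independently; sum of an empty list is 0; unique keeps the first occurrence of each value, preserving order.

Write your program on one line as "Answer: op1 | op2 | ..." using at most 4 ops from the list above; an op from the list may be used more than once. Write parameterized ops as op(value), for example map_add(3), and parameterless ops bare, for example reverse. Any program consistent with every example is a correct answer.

map_mul(2) | drop(3) | sum

Check, running the answer program on each example:
  [35, -12, 33] -> [70, -24, 66] -> [] -> 0
  [22, -25, -4, 47, -49, 6, 39] -> [44, -50, -8, 94, -98, 12, 78] -> [94, -98, 12, 78] -> 86
  [16, -42, 22, -28, 36, -37, 28, 2] -> [32, -84, 44, -56, 72, -74, 56, 4] -> [-56, 72, -74, 56, 4] -> 2
  [35, -15, -27, -21, -3, 4] -> [70, -30, -54, -42, -6, 8] -> [-42, -6, 8] -> -40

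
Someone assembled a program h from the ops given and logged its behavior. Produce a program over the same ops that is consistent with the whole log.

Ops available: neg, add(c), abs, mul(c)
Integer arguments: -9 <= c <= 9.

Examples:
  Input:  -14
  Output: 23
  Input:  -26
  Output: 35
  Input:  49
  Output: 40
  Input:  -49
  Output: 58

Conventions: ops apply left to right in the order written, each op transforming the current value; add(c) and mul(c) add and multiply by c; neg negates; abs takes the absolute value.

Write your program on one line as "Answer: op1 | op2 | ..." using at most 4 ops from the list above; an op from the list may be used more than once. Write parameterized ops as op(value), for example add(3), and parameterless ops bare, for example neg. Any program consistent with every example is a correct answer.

neg | add(9) | neg | abs

Check, running the answer program on each example:
  -14 -> 14 -> 23 -> -23 -> 23
  -26 -> 26 -> 35 -> -35 -> 35
  49 -> -49 -> -40 -> 40 -> 40
  -49 -> 49 -> 58 -> -58 -> 58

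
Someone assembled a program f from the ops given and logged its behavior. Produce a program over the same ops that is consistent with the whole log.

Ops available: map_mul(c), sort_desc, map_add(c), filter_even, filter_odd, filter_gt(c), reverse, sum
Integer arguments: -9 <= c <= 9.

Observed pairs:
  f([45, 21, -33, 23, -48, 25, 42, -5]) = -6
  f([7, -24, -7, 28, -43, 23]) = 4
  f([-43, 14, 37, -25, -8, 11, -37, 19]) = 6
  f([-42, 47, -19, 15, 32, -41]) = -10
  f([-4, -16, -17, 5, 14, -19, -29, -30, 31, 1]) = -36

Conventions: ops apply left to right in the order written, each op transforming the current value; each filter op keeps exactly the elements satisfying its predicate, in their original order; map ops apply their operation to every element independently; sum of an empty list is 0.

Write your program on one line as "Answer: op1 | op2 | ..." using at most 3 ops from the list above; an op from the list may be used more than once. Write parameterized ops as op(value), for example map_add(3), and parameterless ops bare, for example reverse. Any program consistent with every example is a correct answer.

sort_desc | filter_even | sum

Check, running the answer program on each example:
  [45, 21, -33, 23, -48, 25, 42, -5] -> [45, 42, 25, 23, 21, -5, -33, -48] -> [42, -48] -> -6
  [7, -24, -7, 28, -43, 23] -> [28, 23, 7, -7, -24, -43] -> [28, -24] -> 4
  [-43, 14, 37, -25, -8, 11, -37, 19] -> [37, 19, 14, 11, -8, -25, -37, -43] -> [14, -8] -> 6
  [-42, 47, -19, 15, 32, -41] -> [47, 32, 15, -19, -41, -42] -> [32, -42] -> -10
  [-4, -16, -17, 5, 14, -19, -29, -30, 31, 1] -> [31, 14, 5, 1, -4, -16, -17, -19, -29, -30] -> [14, -4, -16, -30] -> -36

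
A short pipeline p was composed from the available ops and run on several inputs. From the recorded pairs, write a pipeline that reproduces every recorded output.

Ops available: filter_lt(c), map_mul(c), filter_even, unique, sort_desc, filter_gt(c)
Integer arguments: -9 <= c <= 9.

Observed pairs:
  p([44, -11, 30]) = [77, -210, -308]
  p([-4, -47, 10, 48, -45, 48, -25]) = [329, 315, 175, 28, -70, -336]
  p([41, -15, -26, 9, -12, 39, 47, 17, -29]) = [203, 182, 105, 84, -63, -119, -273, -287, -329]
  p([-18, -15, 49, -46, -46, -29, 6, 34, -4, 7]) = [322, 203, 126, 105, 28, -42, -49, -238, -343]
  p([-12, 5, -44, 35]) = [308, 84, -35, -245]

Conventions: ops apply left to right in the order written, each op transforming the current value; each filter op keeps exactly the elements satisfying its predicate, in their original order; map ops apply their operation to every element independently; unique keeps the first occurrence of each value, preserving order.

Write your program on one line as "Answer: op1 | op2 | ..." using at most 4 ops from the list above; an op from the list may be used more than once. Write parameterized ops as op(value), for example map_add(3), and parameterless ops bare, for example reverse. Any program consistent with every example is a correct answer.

map_mul(-7) | unique | sort_desc

Check, running the answer program on each example:
  [44, -11, 30] -> [-308, 77, -210] -> [-308, 77, -210] -> [77, -210, -308]
  [-4, -47, 10, 48, -45, 48, -25] -> [28, 329, -70, -336, 315, -336, 175] -> [28, 329, -70, -336, 315, 175] -> [329, 315, 175, 28, -70, -336]
  [41, -15, -26, 9, -12, 39, 47, 17, -29] -> [-287, 105, 182, -63, 84, -273, -329, -119, 203] -> [-287, 105, 182, -63, 84, -273, -329, -119, 203] -> [203, 182, 105, 84, -63, -119, -273, -287, -329]
  [-18, -15, 49, -46, -46, -29, 6, 34, -4, 7] -> [126, 105, -343, 322, 322, 203, -42, -238, 28, -49] -> [126, 105, -343, 322, 203, -42, -238, 28, -49] -> [322, 203, 126, 105, 28, -42, -49, -238, -343]
  [-12, 5, -44, 35] -> [84, -35, 308, -245] -> [84, -35, 308, -245] -> [308, 84, -35, -245]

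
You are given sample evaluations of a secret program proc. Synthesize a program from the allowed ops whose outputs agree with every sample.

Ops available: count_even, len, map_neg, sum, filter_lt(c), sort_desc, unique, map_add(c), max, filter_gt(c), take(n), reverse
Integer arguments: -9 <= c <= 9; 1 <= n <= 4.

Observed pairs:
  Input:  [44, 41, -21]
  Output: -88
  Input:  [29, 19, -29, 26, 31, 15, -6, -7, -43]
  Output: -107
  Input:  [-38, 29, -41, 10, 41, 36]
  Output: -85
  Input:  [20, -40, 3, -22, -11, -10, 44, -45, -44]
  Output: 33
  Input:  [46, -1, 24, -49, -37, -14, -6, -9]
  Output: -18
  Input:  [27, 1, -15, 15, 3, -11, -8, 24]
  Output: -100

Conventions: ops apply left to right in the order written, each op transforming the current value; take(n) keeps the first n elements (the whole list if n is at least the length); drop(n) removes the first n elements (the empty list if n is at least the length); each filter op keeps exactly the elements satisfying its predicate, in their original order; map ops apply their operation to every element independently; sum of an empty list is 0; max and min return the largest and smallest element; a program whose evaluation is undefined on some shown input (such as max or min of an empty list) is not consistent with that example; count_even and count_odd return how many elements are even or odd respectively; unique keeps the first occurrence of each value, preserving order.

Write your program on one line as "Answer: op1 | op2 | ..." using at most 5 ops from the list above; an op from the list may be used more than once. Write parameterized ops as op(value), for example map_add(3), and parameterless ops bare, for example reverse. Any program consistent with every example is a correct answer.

map_add(8) | sort_desc | map_neg | sum

Check, running the answer program on each example:
  [44, 41, -21] -> [52, 49, -13] -> [52, 49, -13] -> [-52, -49, 13] -> -88
  [29, 19, -29, 26, 31, 15, -6, -7, -43] -> [37, 27, -21, 34, 39, 23, 2, 1, -35] -> [39, 37, 34, 27, 23, 2, 1, -21, -35] -> [-39, -37, -34, -27, -23, -2, -1, 21, 35] -> -107
  [-38, 29, -41, 10, 41, 36] -> [-30, 37, -33, 18, 49, 44] -> [49, 44, 37, 18, -30, -33] -> [-49, -44, -37, -18, 30, 33] -> -85
  [20, -40, 3, -22, -11, -10, 44, -45, -44] -> [28, -32, 11, -14, -3, -2, 52, -37, -36] -> [52, 28, 11, -2, -3, -14, -32, -36, -37] -> [-52, -28, -11, 2, 3, 14, 32, 36, 37] -> 33
  [46, -1, 24, -49, -37, -14, -6, -9] -> [54, 7, 32, -41, -29, -6, 2, -1] -> [54, 32, 7, 2, -1, -6, -29, -41] -> [-54, -32, -7, -2, 1, 6, 29, 41] -> -18
  [27, 1, -15, 15, 3, -11, -8, 24] -> [35, 9, -7, 23, 11, -3, 0, 32] -> [35, 32, 23, 11, 9, 0, -3, -7] -> [-35, -32, -23, -11, -9, 0, 3, 7] -> -100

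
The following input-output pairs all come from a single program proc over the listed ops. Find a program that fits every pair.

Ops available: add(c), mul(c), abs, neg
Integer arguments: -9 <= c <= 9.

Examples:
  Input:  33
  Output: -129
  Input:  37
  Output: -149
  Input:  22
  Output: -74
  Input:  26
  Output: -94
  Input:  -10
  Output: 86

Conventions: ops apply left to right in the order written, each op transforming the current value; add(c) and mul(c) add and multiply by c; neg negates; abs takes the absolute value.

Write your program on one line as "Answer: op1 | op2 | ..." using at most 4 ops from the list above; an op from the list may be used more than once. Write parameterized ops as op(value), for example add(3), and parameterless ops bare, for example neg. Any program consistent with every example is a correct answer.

neg | add(9) | mul(5) | add(-9)

Check, running the answer program on each example:
  33 -> -33 -> -24 -> -120 -> -129
  37 -> -37 -> -28 -> -140 -> -149
  22 -> -22 -> -13 -> -65 -> -74
  26 -> -26 -> -17 -> -85 -> -94
  -10 -> 10 -> 19 -> 95 -> 86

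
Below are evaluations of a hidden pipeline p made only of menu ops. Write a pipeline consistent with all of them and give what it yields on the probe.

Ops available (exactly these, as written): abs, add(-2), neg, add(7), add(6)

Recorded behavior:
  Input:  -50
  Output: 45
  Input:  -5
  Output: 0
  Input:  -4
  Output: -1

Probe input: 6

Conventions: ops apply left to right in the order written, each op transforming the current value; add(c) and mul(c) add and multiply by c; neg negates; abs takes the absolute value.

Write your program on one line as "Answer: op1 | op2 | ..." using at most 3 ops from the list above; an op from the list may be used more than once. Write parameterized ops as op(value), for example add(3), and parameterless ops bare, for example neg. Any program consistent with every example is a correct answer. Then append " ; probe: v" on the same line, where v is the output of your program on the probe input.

add(7) | add(-2) | neg ; probe: -11

Check, running the answer program on each example:
  -50 -> -43 -> -45 -> 45
  -5 -> 2 -> 0 -> 0
  -4 -> 3 -> 1 -> -1
  probe: 6 -> 13 -> 11 -> -11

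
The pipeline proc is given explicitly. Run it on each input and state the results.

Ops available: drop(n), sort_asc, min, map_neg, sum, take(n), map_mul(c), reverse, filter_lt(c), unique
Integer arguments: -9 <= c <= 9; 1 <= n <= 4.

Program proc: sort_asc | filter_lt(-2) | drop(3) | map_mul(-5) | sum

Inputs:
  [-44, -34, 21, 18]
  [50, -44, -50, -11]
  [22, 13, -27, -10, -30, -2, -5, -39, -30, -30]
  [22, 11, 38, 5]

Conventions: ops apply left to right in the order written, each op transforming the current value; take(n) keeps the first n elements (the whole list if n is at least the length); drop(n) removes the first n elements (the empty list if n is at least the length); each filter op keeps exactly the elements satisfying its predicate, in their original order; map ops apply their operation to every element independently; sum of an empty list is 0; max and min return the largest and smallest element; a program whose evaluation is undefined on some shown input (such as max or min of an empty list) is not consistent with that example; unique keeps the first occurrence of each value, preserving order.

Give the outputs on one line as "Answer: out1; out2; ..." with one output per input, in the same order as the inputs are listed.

0; 0; 360; 0

Execution, op by op:
  [-44, -34, 21, 18] -> [-44, -34, 18, 21] -> [-44, -34] -> [] -> [] -> 0
  [50, -44, -50, -11] -> [-50, -44, -11, 50] -> [-50, -44, -11] -> [] -> [] -> 0
  [22, 13, -27, -10, -30, -2, -5, -39, -30, -30] -> [-39, -30, -30, -30, -27, -10, -5, -2, 13, 22] -> [-39, -30, -30, -30, -27, -10, -5] -> [-30, -27, -10, -5] -> [150, 135, 50, 25] -> 360
  [22, 11, 38, 5] -> [5, 11, 22, 38] -> [] -> [] -> [] -> 0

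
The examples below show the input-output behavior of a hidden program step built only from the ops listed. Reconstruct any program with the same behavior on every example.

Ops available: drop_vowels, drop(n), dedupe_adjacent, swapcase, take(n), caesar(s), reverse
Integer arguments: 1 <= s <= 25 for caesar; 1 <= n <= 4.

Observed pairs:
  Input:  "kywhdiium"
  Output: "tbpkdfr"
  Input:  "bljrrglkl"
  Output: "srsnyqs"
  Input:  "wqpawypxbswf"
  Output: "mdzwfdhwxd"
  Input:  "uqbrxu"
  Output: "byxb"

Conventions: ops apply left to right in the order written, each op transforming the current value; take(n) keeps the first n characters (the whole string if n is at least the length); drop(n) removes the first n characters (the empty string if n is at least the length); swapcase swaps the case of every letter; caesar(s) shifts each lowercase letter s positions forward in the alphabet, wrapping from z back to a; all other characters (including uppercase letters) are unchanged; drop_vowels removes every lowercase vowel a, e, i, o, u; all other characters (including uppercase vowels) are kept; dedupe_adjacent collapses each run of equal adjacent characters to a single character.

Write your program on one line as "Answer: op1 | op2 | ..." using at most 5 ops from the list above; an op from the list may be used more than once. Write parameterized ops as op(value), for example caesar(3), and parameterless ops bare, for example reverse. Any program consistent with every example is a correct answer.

caesar(7) | drop_vowels | dedupe_adjacent | reverse

Check, running the answer program on each example:
  "kywhdiium" -> "rfdokppbt" -> "rfdkppbt" -> "rfdkpbt" -> "tbpkdfr"
  "bljrrglkl" -> "isqyynsrs" -> "sqyynsrs" -> "sqynsrs" -> "srsnyqs"
  "wqpawypxbswf" -> "dxwhdfweizdm" -> "dxwhdfwzdm" -> "dxwhdfwzdm" -> "mdzwfdhwxd"
  "uqbrxu" -> "bxiyeb" -> "bxyb" -> "bxyb" -> "byxb"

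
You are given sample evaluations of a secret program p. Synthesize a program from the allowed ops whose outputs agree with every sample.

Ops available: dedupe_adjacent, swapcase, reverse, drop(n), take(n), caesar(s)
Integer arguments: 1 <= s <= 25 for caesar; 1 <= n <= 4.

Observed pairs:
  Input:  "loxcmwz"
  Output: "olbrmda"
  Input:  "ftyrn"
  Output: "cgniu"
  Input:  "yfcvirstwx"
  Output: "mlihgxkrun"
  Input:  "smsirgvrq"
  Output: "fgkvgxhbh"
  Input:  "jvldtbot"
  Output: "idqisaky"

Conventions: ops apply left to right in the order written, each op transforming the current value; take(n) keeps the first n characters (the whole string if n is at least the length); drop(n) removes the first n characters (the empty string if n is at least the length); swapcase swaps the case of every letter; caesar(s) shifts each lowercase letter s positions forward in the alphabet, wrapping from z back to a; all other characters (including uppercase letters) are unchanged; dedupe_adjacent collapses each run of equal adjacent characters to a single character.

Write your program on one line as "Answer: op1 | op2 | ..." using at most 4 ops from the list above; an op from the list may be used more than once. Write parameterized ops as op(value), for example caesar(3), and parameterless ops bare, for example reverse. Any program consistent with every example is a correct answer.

caesar(17) | reverse | caesar(24)

Check, running the answer program on each example:
  "loxcmwz" -> "cfotdnq" -> "qndtofc" -> "olbrmda"
  "ftyrn" -> "wkpie" -> "eipkw" -> "cgniu"
  "yfcvirstwx" -> "pwtmzijkno" -> "onkjizmtwp" -> "mlihgxkrun"
  "smsirgvrq" -> "jdjzixmih" -> "himxizjdj" -> "fgkvgxhbh"
  "jvldtbot" -> "amcuksfk" -> "kfskucma" -> "idqisaky"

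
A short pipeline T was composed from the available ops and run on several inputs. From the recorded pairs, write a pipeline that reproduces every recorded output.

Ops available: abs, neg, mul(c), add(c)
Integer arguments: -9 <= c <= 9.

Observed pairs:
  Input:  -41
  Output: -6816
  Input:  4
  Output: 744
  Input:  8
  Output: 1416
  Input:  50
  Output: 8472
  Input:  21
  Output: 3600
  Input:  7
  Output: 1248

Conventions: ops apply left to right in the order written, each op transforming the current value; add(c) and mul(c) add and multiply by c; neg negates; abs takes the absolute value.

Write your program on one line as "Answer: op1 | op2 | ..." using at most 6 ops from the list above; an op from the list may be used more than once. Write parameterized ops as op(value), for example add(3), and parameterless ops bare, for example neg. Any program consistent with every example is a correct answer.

neg | mul(-7) | neg | add(-3) | mul(3) | mul(-8)

Check, running the answer program on each example:
  -41 -> 41 -> -287 -> 287 -> 284 -> 852 -> -6816
  4 -> -4 -> 28 -> -28 -> -31 -> -93 -> 744
  8 -> -8 -> 56 -> -56 -> -59 -> -177 -> 1416
  50 -> -50 -> 350 -> -350 -> -353 -> -1059 -> 8472
  21 -> -21 -> 147 -> -147 -> -150 -> -450 -> 3600
  7 -> -7 -> 49 -> -49 -> -52 -> -156 -> 1248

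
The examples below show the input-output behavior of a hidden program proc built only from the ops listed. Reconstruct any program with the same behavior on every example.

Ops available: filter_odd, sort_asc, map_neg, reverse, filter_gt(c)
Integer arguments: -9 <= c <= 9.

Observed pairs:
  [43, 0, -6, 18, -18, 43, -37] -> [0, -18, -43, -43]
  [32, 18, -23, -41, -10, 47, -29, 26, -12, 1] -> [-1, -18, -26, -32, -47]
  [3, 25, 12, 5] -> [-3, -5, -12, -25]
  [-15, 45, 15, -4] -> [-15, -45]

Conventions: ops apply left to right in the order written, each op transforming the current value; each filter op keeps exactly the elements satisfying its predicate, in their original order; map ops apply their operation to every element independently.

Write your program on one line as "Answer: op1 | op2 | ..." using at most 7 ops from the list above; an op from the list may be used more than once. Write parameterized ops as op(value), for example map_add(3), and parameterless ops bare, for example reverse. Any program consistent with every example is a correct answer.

map_neg | sort_asc | map_neg | reverse | filter_gt(-3) | map_neg

Check, running the answer program on each example:
  [43, 0, -6, 18, -18, 43, -37] -> [-43, 0, 6, -18, 18, -43, 37] -> [-43, -43, -18, 0, 6, 18, 37] -> [43, 43, 18, 0, -6, -18, -37] -> [-37, -18, -6, 0, 18, 43, 43] -> [0, 18, 43, 43] -> [0, -18, -43, -43]
  [32, 18, -23, -41, -10, 47, -29, 26, -12, 1] -> [-32, -18, 23, 41, 10, -47, 29, -26, 12, -1] -> [-47, -32, -26, -18, -1, 10, 12, 23, 29, 41] -> [47, 32, 26, 18, 1, -10, -12, -23, -29, -41] -> [-41, -29, -23, -12, -10, 1, 18, 26, 32, 47] -> [1, 18, 26, 32, 47] -> [-1, -18, -26, -32, -47]
  [3, 25, 12, 5] -> [-3, -25, -12, -5] -> [-25, -12, -5, -3] -> [25, 12, 5, 3] -> [3, 5, 12, 25] -> [3, 5, 12, 25] -> [-3, -5, -12, -25]
  [-15, 45, 15, -4] -> [15, -45, -15, 4] -> [-45, -15, 4, 15] -> [45, 15, -4, -15] -> [-15, -4, 15, 45] -> [15, 45] -> [-15, -45]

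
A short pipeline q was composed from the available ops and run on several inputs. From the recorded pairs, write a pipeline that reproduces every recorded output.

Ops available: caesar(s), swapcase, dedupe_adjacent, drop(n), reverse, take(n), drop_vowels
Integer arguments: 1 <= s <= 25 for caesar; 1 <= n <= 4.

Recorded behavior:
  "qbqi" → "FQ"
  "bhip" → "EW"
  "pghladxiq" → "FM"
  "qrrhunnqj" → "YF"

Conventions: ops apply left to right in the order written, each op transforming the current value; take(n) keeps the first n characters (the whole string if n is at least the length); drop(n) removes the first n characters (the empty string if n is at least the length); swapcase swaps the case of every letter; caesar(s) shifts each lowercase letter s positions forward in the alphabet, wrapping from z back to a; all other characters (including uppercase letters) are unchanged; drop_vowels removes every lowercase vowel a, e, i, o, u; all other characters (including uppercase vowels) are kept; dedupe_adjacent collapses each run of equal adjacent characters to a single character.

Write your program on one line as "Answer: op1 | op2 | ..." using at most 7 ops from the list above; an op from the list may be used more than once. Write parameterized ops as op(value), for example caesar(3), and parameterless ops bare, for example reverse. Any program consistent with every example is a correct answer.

reverse | drop_vowels | take(3) | caesar(15) | swapcase | take(2)

Check, running the answer program on each example:
  "qbqi" -> "iqbq" -> "qbq" -> "qbq" -> "fqf" -> "FQF" -> "FQ"
  "bhip" -> "pihb" -> "phb" -> "phb" -> "ewq" -> "EWQ" -> "EW"
  "pghladxiq" -> "qixdalhgp" -> "qxdlhgp" -> "qxd" -> "fms" -> "FMS" -> "FM"
  "qrrhunnqj" -> "jqnnuhrrq" -> "jqnnhrrq" -> "jqn" -> "yfc" -> "YFC" -> "YF"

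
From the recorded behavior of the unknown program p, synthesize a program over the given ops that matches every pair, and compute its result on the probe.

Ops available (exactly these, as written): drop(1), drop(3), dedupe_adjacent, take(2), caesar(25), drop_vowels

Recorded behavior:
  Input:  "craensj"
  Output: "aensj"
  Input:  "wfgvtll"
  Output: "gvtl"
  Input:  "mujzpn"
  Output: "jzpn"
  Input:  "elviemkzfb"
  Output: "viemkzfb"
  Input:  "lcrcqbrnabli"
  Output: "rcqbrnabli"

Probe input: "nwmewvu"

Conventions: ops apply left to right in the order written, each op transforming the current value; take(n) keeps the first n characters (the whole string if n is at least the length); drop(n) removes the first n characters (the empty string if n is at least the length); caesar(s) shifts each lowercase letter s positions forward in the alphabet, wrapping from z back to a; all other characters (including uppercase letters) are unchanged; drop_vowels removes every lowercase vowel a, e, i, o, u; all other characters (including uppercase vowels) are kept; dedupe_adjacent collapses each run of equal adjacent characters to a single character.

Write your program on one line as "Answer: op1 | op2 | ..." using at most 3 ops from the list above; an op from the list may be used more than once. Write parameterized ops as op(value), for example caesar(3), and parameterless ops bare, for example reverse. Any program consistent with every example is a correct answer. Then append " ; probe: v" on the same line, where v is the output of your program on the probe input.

drop(1) | drop(1) | dedupe_adjacent ; probe: "mewvu"

Check, running the answer program on each example:
  "craensj" -> "raensj" -> "aensj" -> "aensj"
  "wfgvtll" -> "fgvtll" -> "gvtll" -> "gvtl"
  "mujzpn" -> "ujzpn" -> "jzpn" -> "jzpn"
  "elviemkzfb" -> "lviemkzfb" -> "viemkzfb" -> "viemkzfb"
  "lcrcqbrnabli" -> "crcqbrnabli" -> "rcqbrnabli" -> "rcqbrnabli"
  probe: "nwmewvu" -> "wmewvu" -> "mewvu" -> "mewvu"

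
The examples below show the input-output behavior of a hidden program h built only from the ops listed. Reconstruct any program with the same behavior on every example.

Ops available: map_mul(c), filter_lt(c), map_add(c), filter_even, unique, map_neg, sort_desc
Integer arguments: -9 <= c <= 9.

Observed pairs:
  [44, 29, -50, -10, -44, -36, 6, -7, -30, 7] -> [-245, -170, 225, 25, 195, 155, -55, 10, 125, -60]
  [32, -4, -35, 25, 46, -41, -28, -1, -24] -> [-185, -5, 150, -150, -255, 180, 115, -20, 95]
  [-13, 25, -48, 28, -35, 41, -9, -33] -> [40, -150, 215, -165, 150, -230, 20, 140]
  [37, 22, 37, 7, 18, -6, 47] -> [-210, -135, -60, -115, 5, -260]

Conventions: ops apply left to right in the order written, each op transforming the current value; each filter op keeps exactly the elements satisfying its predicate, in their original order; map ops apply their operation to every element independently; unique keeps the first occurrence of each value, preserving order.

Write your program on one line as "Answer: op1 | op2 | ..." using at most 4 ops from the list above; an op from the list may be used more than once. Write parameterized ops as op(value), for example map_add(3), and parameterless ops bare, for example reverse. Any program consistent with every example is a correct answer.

map_mul(-1) | map_add(-5) | map_mul(5) | unique

Check, running the answer program on each example:
  [44, 29, -50, -10, -44, -36, 6, -7, -30, 7] -> [-44, -29, 50, 10, 44, 36, -6, 7, 30, -7] -> [-49, -34, 45, 5, 39, 31, -11, 2, 25, -12] -> [-245, -170, 225, 25, 195, 155, -55, 10, 125, -60] -> [-245, -170, 225, 25, 195, 155, -55, 10, 125, -60]
  [32, -4, -35, 25, 46, -41, -28, -1, -24] -> [-32, 4, 35, -25, -46, 41, 28, 1, 24] -> [-37, -1, 30, -30, -51, 36, 23, -4, 19] -> [-185, -5, 150, -150, -255, 180, 115, -20, 95] -> [-185, -5, 150, -150, -255, 180, 115, -20, 95]
  [-13, 25, -48, 28, -35, 41, -9, -33] -> [13, -25, 48, -28, 35, -41, 9, 33] -> [8, -30, 43, -33, 30, -46, 4, 28] -> [40, -150, 215, -165, 150, -230, 20, 140] -> [40, -150, 215, -165, 150, -230, 20, 140]
  [37, 22, 37, 7, 18, -6, 47] -> [-37, -22, -37, -7, -18, 6, -47] -> [-42, -27, -42, -12, -23, 1, -52] -> [-210, -135, -210, -60, -115, 5, -260] -> [-210, -135, -60, -115, 5, -260]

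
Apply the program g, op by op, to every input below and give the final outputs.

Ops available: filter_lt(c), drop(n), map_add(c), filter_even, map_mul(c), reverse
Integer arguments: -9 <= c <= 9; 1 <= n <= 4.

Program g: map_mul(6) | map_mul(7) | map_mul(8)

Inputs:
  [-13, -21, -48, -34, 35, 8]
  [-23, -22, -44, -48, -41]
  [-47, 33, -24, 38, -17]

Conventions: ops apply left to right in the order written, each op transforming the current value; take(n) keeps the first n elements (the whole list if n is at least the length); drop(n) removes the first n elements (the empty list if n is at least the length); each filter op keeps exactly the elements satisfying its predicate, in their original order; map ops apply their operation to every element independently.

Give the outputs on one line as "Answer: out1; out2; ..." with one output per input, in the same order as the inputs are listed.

[-4368, -7056, -16128, -11424, 11760, 2688]; [-7728, -7392, -14784, -16128, -13776]; [-15792, 11088, -8064, 12768, -5712]

Execution, op by op:
  [-13, -21, -48, -34, 35, 8] -> [-78, -126, -288, -204, 210, 48] -> [-546, -882, -2016, -1428, 1470, 336] -> [-4368, -7056, -16128, -11424, 11760, 2688]
  [-23, -22, -44, -48, -41] -> [-138, -132, -264, -288, -246] -> [-966, -924, -1848, -2016, -1722] -> [-7728, -7392, -14784, -16128, -13776]
  [-47, 33, -24, 38, -17] -> [-282, 198, -144, 228, -102] -> [-1974, 1386, -1008, 1596, -714] -> [-15792, 11088, -8064, 12768, -5712]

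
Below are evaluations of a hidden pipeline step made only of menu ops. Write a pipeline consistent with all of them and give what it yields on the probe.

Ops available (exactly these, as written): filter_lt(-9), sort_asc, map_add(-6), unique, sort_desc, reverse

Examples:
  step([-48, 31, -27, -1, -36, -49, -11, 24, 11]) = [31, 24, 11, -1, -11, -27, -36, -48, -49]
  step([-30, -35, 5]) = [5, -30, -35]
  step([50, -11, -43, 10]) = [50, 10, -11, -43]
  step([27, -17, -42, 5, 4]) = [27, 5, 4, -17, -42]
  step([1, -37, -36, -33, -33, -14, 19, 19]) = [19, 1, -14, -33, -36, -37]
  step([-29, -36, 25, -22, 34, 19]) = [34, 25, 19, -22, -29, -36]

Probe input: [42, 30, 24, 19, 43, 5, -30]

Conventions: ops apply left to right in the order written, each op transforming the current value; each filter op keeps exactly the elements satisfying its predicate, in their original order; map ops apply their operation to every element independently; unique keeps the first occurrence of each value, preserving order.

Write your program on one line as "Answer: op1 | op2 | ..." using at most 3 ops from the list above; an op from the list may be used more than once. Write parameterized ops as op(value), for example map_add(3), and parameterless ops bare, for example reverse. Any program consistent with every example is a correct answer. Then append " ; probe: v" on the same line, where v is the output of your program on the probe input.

unique | sort_desc ; probe: [43, 42, 30, 24, 19, 5, -30]

Check, running the answer program on each example:
  [-48, 31, -27, -1, -36, -49, -11, 24, 11] -> [-48, 31, -27, -1, -36, -49, -11, 24, 11] -> [31, 24, 11, -1, -11, -27, -36, -48, -49]
  [-30, -35, 5] -> [-30, -35, 5] -> [5, -30, -35]
  [50, -11, -43, 10] -> [50, -11, -43, 10] -> [50, 10, -11, -43]
  [27, -17, -42, 5, 4] -> [27, -17, -42, 5, 4] -> [27, 5, 4, -17, -42]
  [1, -37, -36, -33, -33, -14, 19, 19] -> [1, -37, -36, -33, -14, 19] -> [19, 1, -14, -33, -36, -37]
  [-29, -36, 25, -22, 34, 19] -> [-29, -36, 25, -22, 34, 19] -> [34, 25, 19, -22, -29, -36]
  probe: [42, 30, 24, 19, 43, 5, -30] -> [42, 30, 24, 19, 43, 5, -30] -> [43, 42, 30, 24, 19, 5, -30]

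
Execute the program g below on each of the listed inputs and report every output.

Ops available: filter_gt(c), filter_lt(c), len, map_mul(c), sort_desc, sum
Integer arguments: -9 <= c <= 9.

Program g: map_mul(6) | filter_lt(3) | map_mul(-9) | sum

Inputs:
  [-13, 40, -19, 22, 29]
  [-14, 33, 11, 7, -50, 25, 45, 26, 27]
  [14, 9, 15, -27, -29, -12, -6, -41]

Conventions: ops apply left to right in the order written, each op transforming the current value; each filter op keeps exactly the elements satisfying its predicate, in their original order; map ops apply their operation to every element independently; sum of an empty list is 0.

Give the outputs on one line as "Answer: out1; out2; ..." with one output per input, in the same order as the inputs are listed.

Execution, op by op:
  [-13, 40, -19, 22, 29] -> [-78, 240, -114, 132, 174] -> [-78, -114] -> [702, 1026] -> 1728
  [-14, 33, 11, 7, -50, 25, 45, 26, 27] -> [-84, 198, 66, 42, -300, 150, 270, 156, 162] -> [-84, -300] -> [756, 2700] -> 3456
  [14, 9, 15, -27, -29, -12, -6, -41] -> [84, 54, 90, -162, -174, -72, -36, -246] -> [-162, -174, -72, -36, -246] -> [1458, 1566, 648, 324, 2214] -> 6210

1728; 3456; 6210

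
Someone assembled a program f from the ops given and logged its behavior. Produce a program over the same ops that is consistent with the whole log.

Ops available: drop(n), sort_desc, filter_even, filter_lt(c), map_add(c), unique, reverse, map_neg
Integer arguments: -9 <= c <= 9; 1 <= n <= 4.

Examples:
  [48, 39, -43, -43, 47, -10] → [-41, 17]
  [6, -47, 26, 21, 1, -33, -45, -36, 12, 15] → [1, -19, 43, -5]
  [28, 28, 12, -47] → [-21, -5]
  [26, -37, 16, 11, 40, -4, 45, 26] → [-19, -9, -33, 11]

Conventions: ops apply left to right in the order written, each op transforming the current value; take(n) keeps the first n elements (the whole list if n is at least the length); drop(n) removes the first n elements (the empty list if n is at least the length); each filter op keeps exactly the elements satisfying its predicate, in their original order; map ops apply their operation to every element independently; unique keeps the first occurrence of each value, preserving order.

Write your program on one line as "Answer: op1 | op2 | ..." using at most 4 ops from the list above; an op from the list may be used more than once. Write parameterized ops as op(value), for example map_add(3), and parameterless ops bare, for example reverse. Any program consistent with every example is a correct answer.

filter_even | unique | map_neg | map_add(7)

Check, running the answer program on each example:
  [48, 39, -43, -43, 47, -10] -> [48, -10] -> [48, -10] -> [-48, 10] -> [-41, 17]
  [6, -47, 26, 21, 1, -33, -45, -36, 12, 15] -> [6, 26, -36, 12] -> [6, 26, -36, 12] -> [-6, -26, 36, -12] -> [1, -19, 43, -5]
  [28, 28, 12, -47] -> [28, 28, 12] -> [28, 12] -> [-28, -12] -> [-21, -5]
  [26, -37, 16, 11, 40, -4, 45, 26] -> [26, 16, 40, -4, 26] -> [26, 16, 40, -4] -> [-26, -16, -40, 4] -> [-19, -9, -33, 11]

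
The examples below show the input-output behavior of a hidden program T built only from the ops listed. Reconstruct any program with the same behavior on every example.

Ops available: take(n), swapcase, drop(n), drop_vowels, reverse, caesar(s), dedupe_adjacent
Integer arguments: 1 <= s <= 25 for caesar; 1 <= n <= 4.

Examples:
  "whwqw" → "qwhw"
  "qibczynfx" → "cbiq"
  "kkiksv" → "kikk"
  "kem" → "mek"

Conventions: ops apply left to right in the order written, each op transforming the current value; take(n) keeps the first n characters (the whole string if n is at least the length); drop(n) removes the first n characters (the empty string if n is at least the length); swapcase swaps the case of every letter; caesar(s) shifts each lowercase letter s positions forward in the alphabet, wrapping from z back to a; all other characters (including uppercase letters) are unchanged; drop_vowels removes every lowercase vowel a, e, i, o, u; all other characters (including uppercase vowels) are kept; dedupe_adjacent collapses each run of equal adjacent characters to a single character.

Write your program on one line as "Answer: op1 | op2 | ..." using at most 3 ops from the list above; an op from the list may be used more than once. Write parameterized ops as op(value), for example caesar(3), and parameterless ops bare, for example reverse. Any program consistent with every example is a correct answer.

take(4) | reverse

Check, running the answer program on each example:
  "whwqw" -> "whwq" -> "qwhw"
  "qibczynfx" -> "qibc" -> "cbiq"
  "kkiksv" -> "kkik" -> "kikk"
  "kem" -> "kem" -> "mek"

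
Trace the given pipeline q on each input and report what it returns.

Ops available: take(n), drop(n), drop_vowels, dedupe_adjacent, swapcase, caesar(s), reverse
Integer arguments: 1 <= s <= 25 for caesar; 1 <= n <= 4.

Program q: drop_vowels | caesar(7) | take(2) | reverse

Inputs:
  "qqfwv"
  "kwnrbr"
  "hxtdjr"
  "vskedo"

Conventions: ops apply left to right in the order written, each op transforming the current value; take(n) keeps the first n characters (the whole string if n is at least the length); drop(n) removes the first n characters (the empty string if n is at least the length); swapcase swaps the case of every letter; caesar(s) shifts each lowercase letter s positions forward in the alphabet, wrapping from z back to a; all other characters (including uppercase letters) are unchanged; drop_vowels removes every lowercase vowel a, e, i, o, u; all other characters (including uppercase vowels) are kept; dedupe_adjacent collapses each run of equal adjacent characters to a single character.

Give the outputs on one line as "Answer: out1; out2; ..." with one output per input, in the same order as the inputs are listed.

"xx"; "dr"; "eo"; "zc"

Execution, op by op:
  "qqfwv" -> "qqfwv" -> "xxmdc" -> "xx" -> "xx"
  "kwnrbr" -> "kwnrbr" -> "rduyiy" -> "rd" -> "dr"
  "hxtdjr" -> "hxtdjr" -> "oeakqy" -> "oe" -> "eo"
  "vskedo" -> "vskd" -> "czrk" -> "cz" -> "zc"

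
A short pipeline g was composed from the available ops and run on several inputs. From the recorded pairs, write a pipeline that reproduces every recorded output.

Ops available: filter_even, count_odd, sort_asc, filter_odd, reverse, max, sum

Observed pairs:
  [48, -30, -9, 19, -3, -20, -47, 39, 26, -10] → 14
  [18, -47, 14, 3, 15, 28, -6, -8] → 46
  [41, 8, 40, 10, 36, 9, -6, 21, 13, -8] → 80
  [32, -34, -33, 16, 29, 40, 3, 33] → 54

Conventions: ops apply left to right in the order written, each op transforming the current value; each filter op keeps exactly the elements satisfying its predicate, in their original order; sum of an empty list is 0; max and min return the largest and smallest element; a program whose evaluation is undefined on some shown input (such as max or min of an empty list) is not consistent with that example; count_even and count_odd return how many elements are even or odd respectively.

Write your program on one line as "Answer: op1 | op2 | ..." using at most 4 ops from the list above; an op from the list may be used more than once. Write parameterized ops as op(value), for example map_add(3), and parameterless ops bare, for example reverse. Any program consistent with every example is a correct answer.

reverse | filter_even | reverse | sum

Check, running the answer program on each example:
  [48, -30, -9, 19, -3, -20, -47, 39, 26, -10] -> [-10, 26, 39, -47, -20, -3, 19, -9, -30, 48] -> [-10, 26, -20, -30, 48] -> [48, -30, -20, 26, -10] -> 14
  [18, -47, 14, 3, 15, 28, -6, -8] -> [-8, -6, 28, 15, 3, 14, -47, 18] -> [-8, -6, 28, 14, 18] -> [18, 14, 28, -6, -8] -> 46
  [41, 8, 40, 10, 36, 9, -6, 21, 13, -8] -> [-8, 13, 21, -6, 9, 36, 10, 40, 8, 41] -> [-8, -6, 36, 10, 40, 8] -> [8, 40, 10, 36, -6, -8] -> 80
  [32, -34, -33, 16, 29, 40, 3, 33] -> [33, 3, 40, 29, 16, -33, -34, 32] -> [40, 16, -34, 32] -> [32, -34, 16, 40] -> 54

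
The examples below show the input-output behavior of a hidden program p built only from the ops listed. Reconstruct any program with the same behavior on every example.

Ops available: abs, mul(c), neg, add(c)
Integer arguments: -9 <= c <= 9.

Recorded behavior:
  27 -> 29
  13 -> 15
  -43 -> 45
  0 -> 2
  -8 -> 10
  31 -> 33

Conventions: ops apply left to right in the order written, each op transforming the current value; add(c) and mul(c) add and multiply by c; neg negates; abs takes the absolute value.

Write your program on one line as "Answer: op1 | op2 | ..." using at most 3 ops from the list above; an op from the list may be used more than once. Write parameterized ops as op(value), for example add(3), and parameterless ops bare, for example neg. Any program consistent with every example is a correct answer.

abs | add(9) | add(-7)

Check, running the answer program on each example:
  27 -> 27 -> 36 -> 29
  13 -> 13 -> 22 -> 15
  -43 -> 43 -> 52 -> 45
  0 -> 0 -> 9 -> 2
  -8 -> 8 -> 17 -> 10
  31 -> 31 -> 40 -> 33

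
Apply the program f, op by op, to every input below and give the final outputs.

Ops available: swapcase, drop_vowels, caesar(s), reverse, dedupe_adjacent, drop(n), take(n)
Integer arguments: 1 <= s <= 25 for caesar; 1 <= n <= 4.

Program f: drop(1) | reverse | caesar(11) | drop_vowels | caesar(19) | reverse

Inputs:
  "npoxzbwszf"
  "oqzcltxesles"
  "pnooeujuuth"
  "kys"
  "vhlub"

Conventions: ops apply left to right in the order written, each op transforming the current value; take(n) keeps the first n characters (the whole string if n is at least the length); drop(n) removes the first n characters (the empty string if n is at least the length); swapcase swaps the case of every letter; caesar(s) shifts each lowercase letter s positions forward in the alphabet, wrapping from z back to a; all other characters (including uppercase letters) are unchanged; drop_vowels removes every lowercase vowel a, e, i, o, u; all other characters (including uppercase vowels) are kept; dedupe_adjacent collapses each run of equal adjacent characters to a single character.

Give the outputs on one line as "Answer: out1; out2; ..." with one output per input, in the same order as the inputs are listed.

Execution, op by op:
  "npoxzbwszf" -> "poxzbwszf" -> "fzswbzxop" -> "qkdhmkiza" -> "qkdhmkz" -> "jdwafds" -> "sdfawdj"
  "oqzcltxesles" -> "qzcltxesles" -> "selsextlczq" -> "dpwdpiewnkb" -> "dpwdpwnkb" -> "wipwipgdu" -> "udgpiwpiw"
  "pnooeujuuth" -> "nooeujuuth" -> "htuujueoon" -> "seffufpzzy" -> "sfffpzzy" -> "lyyyissr" -> "rssiyyyl"
  "kys" -> "ys" -> "sy" -> "dj" -> "dj" -> "wc" -> "cw"
  "vhlub" -> "hlub" -> "bulh" -> "mfws" -> "mfws" -> "fypl" -> "lpyf"

"sdfawdj"; "udgpiwpiw"; "rssiyyyl"; "cw"; "lpyf"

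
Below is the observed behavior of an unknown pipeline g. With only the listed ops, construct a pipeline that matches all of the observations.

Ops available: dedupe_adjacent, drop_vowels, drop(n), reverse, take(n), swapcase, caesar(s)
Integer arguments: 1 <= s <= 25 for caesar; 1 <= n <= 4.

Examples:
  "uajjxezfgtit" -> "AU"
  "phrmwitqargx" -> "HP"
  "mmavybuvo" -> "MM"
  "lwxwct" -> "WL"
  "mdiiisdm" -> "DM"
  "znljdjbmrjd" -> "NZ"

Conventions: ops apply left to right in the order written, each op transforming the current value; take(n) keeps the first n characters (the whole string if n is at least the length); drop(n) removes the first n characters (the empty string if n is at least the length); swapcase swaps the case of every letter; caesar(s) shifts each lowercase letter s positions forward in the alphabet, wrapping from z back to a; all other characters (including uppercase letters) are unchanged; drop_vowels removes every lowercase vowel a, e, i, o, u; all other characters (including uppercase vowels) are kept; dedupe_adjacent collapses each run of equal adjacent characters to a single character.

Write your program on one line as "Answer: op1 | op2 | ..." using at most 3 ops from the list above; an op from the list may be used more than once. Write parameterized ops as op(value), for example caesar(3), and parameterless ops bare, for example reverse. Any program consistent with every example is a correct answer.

swapcase | take(2) | reverse

Check, running the answer program on each example:
  "uajjxezfgtit" -> "UAJJXEZFGTIT" -> "UA" -> "AU"
  "phrmwitqargx" -> "PHRMWITQARGX" -> "PH" -> "HP"
  "mmavybuvo" -> "MMAVYBUVO" -> "MM" -> "MM"
  "lwxwct" -> "LWXWCT" -> "LW" -> "WL"
  "mdiiisdm" -> "MDIIISDM" -> "MD" -> "DM"
  "znljdjbmrjd" -> "ZNLJDJBMRJD" -> "ZN" -> "NZ"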